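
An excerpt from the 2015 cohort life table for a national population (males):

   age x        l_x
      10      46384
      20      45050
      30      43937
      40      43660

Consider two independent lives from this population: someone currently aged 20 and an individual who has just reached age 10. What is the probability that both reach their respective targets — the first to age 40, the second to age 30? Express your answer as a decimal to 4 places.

p₁ = l_40/l_20 = 43660/45050 = 0.969145; p₂ = l_30/l_10 = 43937/46384 = 0.947245.
P(both) = p₁ × p₂ = 0.969145 × 0.947245 = 0.918018.

0.9180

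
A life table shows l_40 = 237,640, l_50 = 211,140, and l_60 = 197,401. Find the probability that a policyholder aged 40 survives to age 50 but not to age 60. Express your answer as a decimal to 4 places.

0.0578

We want 10|10q40 = (l_50 − l_60)/l_40.
This is the probability of reaching 50 but not 60, conditional on being alive at 40: (l_50 − l_60) / l_40.
= (211,140 − 197,401) / 237,640 = 13,739 / 237,640 = 0.057814.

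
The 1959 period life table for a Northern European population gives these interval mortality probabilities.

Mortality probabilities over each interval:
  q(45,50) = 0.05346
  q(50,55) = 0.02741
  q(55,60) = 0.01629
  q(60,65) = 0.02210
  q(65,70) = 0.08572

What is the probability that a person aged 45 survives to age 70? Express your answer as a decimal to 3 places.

0.810

Chaining the interval survival probabilities: (1 − 0.05346) × (1 − 0.02741) × (1 − 0.01629) × (1 − 0.02210) × (1 − 0.08572).
= 0.94654 × 0.97259 × 0.98371 × 0.97790 × 0.91428 = 0.809673.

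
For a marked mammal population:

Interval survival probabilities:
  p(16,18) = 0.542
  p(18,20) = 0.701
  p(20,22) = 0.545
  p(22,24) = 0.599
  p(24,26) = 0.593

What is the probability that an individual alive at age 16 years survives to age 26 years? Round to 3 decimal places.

P(survive 16→26) = 0.542 × 0.701 × 0.545 × 0.599 × 0.593.
= 0.073552.

0.074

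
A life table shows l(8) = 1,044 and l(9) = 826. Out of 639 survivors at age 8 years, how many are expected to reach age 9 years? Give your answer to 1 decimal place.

505.6

The relevant probability is 826/1,044 = 0.791188.
Expected number = 639 × 0.791188 = 505.6.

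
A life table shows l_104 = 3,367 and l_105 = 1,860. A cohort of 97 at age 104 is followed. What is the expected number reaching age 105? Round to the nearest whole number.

The relevant probability is 1,860/3,367 = 0.552421.
Expected number = 97 × 0.552421 = 54.

54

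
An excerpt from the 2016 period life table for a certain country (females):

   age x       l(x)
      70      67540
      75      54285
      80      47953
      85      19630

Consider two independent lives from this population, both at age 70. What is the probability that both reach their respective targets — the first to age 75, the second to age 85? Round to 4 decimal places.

p₁ = l(75)/l(70) = 54285/67540 = 0.803746; p₂ = l(85)/l(70) = 19630/67540 = 0.290643.
P(both) = p₁ × p₂ = 0.803746 × 0.290643 = 0.233603.

0.2336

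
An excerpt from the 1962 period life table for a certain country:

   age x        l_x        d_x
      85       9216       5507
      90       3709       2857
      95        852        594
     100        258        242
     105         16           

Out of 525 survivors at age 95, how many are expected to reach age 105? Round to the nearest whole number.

The relevant probability is 16/852 = 0.018779.
Expected number = 525 × 0.018779 = 10.

10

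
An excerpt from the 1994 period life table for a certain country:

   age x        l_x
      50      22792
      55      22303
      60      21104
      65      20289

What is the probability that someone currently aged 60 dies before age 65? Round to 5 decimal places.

P(die before 65 | alive at 60) = 1 − l_65/l_60 = 1 − 20289/21104 = (815)/21104 = 0.038618.

0.03862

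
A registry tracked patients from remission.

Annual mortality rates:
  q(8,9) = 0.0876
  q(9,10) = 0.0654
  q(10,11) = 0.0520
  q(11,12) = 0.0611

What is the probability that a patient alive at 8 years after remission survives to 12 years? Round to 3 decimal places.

Survival from 8 to 12 is the product of surviving each interval: (1 − 0.0876) × (1 − 0.0654) × (1 − 0.0520) × (1 − 0.0611).
= 0.9124 × 0.9346 × 0.9480 × 0.9389 = 0.758995.

0.759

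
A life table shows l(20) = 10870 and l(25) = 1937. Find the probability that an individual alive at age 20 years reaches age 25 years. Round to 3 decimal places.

The conditional survival probability is l(25)/l(20) = 1937/10870 = 0.178197.

0.178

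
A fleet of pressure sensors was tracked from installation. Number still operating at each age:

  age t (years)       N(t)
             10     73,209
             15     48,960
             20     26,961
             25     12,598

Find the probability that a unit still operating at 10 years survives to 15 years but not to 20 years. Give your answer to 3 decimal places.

This is the probability of reaching 15 but not 20, conditional on being operational at 10: (N(15) − N(20)) / N(10).
= (48,960 − 26,961) / 73,209 = 21,999 / 73,209 = 0.300496.

0.300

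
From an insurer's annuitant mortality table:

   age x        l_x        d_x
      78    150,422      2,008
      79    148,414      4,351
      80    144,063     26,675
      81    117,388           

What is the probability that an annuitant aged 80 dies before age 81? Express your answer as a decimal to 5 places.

0.18516

P(die before 81 | alive at 80) = 1 − l_81/l_80 = 1 − 117,388/144,063 = (26,675)/144,063 = 0.185162.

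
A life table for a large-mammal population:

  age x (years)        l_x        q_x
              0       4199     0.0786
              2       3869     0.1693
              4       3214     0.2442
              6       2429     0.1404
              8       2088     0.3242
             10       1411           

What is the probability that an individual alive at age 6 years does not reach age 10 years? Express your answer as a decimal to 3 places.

0.419

P(die before 10 | alive at 6) = 1 − l_10/l_6 = 1 − 1411/2429 = (1018)/2429 = 0.419103.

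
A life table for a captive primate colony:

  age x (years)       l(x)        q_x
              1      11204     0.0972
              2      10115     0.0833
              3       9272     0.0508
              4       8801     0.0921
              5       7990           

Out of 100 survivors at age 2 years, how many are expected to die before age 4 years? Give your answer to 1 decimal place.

13.0

The relevant probability is 1 − 8801/10115 = 0.129906.
Expected number = 100 × 0.129906 = 13.0.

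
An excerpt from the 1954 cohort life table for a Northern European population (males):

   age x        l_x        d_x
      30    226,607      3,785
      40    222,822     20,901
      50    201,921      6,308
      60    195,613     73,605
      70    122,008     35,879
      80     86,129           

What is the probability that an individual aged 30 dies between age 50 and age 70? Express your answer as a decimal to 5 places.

0.35265

This is the probability of reaching 50 but not 70, conditional on being alive at 30: (l_50 − l_70) / l_30.
= (201,921 − 122,008) / 226,607 = 79,913 / 226,607 = 0.352650.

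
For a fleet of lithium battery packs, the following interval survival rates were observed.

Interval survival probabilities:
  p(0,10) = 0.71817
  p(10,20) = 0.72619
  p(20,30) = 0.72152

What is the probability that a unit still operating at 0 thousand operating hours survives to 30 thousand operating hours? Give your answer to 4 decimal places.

The overall survival probability is 0.71817 × 0.72619 × 0.72152.
= 0.376293.

0.3763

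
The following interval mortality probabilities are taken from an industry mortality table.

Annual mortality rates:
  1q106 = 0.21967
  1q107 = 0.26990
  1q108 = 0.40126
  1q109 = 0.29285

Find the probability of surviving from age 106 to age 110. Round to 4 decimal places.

0.2412

Survival from 106 to 110 is the product of surviving each interval: (1 − 0.21967) × (1 − 0.26990) × (1 − 0.40126) × (1 − 0.29285).
= 0.78033 × 0.73010 × 0.59874 × 0.70715 = 0.241218.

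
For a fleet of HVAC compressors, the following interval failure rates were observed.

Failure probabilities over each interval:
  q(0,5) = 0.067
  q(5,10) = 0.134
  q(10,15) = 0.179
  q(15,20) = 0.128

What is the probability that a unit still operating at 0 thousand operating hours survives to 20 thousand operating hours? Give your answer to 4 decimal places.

P(survive 0→20) = (1 − 0.067) × (1 − 0.134) × (1 − 0.179) × (1 − 0.128).
= 0.933 × 0.866 × 0.821 × 0.872 = 0.578441.

0.5784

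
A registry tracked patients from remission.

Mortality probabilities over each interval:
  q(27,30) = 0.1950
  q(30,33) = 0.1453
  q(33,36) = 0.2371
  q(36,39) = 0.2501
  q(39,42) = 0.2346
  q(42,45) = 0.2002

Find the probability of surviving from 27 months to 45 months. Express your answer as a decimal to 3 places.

P(survive 27→45) = (1 − 0.1950) × (1 − 0.1453) × (1 − 0.2371) × (1 − 0.2501) × (1 − 0.2346) × (1 − 0.2002).
= 0.8050 × 0.8547 × 0.7629 × 0.7499 × 0.7654 × 0.7998 = 0.240963.

0.241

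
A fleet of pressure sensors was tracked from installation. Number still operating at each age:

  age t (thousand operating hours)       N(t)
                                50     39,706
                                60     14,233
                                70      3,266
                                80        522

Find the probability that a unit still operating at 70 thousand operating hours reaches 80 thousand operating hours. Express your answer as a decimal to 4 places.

The conditional survival probability is N(80)/N(70) = 522/3,266 = 0.159829.

0.1598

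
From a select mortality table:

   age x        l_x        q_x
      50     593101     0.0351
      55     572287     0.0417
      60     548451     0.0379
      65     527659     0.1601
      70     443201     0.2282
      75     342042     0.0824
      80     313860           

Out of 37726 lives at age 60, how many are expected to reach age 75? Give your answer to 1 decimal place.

The relevant probability is 342042/548451 = 0.623651.
Expected number = 37726 × 0.623651 = 23527.9.

23527.9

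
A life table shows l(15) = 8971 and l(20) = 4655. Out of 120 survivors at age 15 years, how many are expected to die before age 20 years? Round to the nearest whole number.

58

The relevant probability is 1 − 4655/8971 = 0.481106.
Expected number = 120 × 0.481106 = 58.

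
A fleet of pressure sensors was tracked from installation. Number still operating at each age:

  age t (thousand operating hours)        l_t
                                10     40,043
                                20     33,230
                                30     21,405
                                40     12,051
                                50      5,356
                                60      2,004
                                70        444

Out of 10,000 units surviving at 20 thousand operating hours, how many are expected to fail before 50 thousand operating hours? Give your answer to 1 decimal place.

8388.2

The relevant probability is 1 − 5,356/33,230 = 0.838820.
Expected number = 10,000 × 0.838820 = 8388.2.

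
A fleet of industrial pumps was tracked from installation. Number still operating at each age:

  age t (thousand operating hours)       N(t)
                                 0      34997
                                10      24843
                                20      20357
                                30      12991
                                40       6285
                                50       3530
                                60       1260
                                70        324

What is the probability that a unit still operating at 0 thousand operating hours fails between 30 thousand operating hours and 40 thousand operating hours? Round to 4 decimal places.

0.1916

This is the probability of reaching 30 but not 40, conditional on being operational at 0: (N(30) − N(40)) / N(0).
= (12991 − 6285) / 34997 = 6706 / 34997 = 0.191616.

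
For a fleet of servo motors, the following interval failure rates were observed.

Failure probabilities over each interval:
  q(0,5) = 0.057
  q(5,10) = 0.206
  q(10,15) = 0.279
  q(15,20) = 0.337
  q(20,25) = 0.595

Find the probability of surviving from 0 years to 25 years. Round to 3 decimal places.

P(survive 0→25) = (1 − 0.057) × (1 − 0.206) × (1 − 0.279) × (1 − 0.337) × (1 − 0.595).
= 0.943 × 0.794 × 0.721 × 0.663 × 0.405 = 0.144956.

0.145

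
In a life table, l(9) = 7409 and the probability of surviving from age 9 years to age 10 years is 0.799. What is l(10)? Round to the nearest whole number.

l(10) = l(9) × p = 7409 × 0.799 = 5920.

5920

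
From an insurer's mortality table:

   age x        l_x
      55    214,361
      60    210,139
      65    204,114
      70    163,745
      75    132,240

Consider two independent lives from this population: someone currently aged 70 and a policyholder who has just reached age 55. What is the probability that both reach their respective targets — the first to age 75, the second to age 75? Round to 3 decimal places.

p₁ = l_75/l_70 = 132,240/163,745 = 0.807597; p₂ = l_75/l_55 = 132,240/214,361 = 0.616903.
P(both) = p₁ × p₂ = 0.807597 × 0.616903 = 0.498209.

0.498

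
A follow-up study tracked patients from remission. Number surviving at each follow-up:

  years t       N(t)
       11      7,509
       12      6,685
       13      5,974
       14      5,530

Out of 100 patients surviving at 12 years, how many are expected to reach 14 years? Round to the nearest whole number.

The relevant probability is 5,530/6,685 = 0.827225.
Expected number = 100 × 0.827225 = 83.

83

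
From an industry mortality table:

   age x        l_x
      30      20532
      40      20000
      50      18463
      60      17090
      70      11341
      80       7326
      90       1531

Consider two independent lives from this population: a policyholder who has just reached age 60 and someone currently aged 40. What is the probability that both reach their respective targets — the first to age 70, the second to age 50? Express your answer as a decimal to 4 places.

p₁ = l_70/l_60 = 11341/17090 = 0.663604; p₂ = l_50/l_40 = 18463/20000 = 0.923150.
P(both) = p₁ × p₂ = 0.663604 × 0.923150 = 0.612606.

0.6126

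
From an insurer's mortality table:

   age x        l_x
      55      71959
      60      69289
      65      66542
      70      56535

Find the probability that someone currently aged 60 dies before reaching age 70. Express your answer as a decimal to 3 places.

P(die before 70 | alive at 60) = 1 − l_70/l_60 = 1 − 56535/69289 = (12754)/69289 = 0.184070.

0.184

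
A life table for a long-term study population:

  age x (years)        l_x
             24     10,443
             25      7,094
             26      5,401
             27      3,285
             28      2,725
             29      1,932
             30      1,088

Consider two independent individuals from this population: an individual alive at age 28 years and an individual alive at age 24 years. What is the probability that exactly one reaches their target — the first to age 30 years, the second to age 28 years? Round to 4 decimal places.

p₁ = l_30/l_28 = 1,088/2,725 = 0.399266; p₂ = l_28/l_24 = 2,725/10,443 = 0.260940.
P(exactly one) = p₁(1−p₂) + (1−p₁)p₂ = 0.295082 + 0.156756 = 0.451837.

0.4518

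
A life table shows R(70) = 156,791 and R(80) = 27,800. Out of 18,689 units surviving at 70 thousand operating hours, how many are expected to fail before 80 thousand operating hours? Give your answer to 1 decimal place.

15375.3

The relevant probability is 1 − 27,800/156,791 = 0.822694.
Expected number = 18,689 × 0.822694 = 15375.3.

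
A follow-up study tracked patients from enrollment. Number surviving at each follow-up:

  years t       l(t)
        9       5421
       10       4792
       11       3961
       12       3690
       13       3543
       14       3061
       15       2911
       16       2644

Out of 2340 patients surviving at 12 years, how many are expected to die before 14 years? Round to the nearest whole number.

399

The relevant probability is 1 − 3061/3690 = 0.170461.
Expected number = 2340 × 0.170461 = 399.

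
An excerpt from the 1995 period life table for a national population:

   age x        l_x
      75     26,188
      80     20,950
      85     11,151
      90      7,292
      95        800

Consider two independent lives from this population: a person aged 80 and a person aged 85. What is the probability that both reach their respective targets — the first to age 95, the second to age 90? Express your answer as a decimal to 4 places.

p₁ = l_95/l_80 = 800/20,950 = 0.038186; p₂ = l_90/l_85 = 7,292/11,151 = 0.653932.
P(both) = p₁ × p₂ = 0.038186 × 0.653932 = 0.024971.

0.0250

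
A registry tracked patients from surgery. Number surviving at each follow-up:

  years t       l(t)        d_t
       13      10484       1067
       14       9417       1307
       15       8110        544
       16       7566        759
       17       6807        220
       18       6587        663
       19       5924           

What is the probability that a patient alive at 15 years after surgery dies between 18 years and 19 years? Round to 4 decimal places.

This is the probability of reaching 18 but not 19, conditional on being alive at 15: (l(18) − l(19)) / l(15).
= (6587 − 5924) / 8110 = 663 / 8110 = 0.081751.

0.0818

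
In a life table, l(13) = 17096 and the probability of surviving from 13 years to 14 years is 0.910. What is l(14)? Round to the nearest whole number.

15557

l(14) = l(13) × p = 17096 × 0.910 = 15557.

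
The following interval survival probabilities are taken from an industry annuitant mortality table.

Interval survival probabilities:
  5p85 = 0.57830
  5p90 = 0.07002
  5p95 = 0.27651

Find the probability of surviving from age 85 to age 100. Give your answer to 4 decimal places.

The overall survival probability is 0.57830 × 0.07002 × 0.27651.
= 0.011197.

0.0112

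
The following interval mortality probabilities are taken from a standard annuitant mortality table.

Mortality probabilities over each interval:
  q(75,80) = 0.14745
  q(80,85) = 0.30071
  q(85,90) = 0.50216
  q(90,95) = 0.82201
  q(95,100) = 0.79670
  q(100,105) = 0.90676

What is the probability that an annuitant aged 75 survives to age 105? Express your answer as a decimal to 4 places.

P(survive 75→105) = (1 − 0.14745) × (1 − 0.30071) × (1 − 0.50216) × (1 − 0.82201) × (1 − 0.79670) × (1 − 0.90676).
= 0.85255 × 0.69929 × 0.49784 × 0.17799 × 0.20330 × 0.09324 = 0.001001.

0.0010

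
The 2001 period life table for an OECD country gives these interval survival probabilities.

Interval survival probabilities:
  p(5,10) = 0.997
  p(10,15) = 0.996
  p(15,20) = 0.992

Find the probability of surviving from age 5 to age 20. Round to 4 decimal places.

Chaining the interval survival probabilities: 0.997 × 0.996 × 0.992.
= 0.985068.

0.9851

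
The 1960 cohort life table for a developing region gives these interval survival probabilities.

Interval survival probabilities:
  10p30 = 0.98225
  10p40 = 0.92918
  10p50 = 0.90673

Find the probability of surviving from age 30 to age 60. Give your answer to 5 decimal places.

30p30 = 0.98225 × 0.92918 × 0.90673.
= 0.827561.

0.82756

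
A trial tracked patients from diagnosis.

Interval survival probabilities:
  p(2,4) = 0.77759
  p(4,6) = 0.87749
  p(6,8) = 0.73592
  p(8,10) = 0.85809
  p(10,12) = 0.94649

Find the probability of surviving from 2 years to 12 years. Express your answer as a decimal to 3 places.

0.408

Survival from 2 to 12 is the product of surviving each interval: 0.77759 × 0.87749 × 0.73592 × 0.85809 × 0.94649.
= 0.407824.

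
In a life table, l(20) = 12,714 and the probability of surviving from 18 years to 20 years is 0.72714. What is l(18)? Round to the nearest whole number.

17485

l(18) = l(20) / p = 12,714 / 0.72714 = 17485.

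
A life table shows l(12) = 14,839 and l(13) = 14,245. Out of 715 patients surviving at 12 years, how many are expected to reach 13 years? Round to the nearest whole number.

686

The relevant probability is 14,245/14,839 = 0.959970.
Expected number = 715 × 0.959970 = 686.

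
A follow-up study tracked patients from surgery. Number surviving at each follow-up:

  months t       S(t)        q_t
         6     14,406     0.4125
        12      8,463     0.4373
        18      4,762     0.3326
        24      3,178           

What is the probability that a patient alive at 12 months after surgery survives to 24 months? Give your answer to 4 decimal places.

0.3755

The conditional survival probability is S(24)/S(12) = 3,178/8,463 = 0.375517.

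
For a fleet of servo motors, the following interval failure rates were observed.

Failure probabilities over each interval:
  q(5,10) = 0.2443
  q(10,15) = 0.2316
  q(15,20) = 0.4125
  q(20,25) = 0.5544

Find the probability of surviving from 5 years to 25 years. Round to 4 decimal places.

Survival from 5 to 25 is the product of surviving each interval: (1 − 0.2443) × (1 − 0.2316) × (1 − 0.4125) × (1 − 0.5544).
= 0.7557 × 0.7684 × 0.5875 × 0.4456 = 0.152016.

0.1520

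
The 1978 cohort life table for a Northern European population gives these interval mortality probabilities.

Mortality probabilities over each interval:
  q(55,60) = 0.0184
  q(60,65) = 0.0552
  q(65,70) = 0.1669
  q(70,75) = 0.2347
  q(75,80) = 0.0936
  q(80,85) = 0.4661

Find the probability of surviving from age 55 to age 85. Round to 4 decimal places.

P(survive 55→85) = (1 − 0.0184) × (1 − 0.0552) × (1 − 0.1669) × (1 − 0.2347) × (1 − 0.0936) × (1 − 0.4661).
= 0.9816 × 0.9448 × 0.8331 × 0.7653 × 0.9064 × 0.5339 = 0.286143.

0.2861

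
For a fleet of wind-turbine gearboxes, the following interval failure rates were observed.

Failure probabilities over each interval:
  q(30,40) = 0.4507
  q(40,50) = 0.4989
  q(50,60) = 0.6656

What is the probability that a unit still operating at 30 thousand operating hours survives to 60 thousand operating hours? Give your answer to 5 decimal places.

Survival from 30 to 60 is the product of surviving each interval: (1 − 0.4507) × (1 − 0.4989) × (1 − 0.6656).
= 0.5493 × 0.5011 × 0.3344 = 0.092045.

0.09205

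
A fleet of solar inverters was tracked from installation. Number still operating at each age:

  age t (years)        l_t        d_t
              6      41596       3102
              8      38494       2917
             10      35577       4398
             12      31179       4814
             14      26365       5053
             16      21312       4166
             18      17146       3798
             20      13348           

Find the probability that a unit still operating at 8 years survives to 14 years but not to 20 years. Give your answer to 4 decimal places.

0.3382

This is the probability of reaching 14 but not 20, conditional on being operational at 8: (l_14 − l_20) / l_8.
= (26365 − 13348) / 38494 = 13017 / 38494 = 0.338157.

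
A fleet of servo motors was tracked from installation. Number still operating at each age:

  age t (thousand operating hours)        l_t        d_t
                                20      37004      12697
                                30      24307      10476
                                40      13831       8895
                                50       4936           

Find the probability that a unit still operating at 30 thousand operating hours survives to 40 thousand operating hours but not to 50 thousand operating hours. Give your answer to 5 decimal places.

0.36594

This is the probability of reaching 40 but not 50, conditional on being operational at 30: (l_40 − l_50) / l_30.
= (13831 − 4936) / 24307 = 8895 / 24307 = 0.365944.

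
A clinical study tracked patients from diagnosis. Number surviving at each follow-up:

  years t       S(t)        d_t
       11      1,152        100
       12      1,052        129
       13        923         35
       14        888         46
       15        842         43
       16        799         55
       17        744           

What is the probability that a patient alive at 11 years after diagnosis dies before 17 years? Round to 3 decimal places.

0.354

P(die before 17 | alive at 11) = 1 − S(17)/S(11) = 1 − 744/1,152 = (408)/1,152 = 0.354167.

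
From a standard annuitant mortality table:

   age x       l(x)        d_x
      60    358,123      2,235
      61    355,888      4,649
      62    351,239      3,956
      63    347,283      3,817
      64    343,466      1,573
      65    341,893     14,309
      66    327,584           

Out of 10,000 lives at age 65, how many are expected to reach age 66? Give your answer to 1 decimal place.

9581.5

The relevant probability is 327,584/341,893 = 0.958148.
Expected number = 10,000 × 0.958148 = 9581.5.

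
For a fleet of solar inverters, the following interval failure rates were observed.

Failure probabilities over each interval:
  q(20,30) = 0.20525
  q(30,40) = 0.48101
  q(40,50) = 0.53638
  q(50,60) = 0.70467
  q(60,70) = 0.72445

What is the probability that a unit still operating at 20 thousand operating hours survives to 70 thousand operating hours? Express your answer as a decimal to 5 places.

The overall survival probability is (1 − 0.20525) × (1 − 0.48101) × (1 − 0.53638) × (1 − 0.70467) × (1 − 0.72445).
= 0.79475 × 0.51899 × 0.46362 × 0.29533 × 0.27555 = 0.015562.

0.01556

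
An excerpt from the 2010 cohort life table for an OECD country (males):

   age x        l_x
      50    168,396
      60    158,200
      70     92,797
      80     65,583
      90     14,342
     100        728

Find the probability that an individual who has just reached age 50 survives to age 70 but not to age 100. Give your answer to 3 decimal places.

We want 20|30q50 = (l_70 − l_100)/l_50.
This is the probability of reaching 70 but not 100, conditional on being alive at 50: (l_70 − l_100) / l_50.
= (92,797 − 728) / 168,396 = 92,069 / 168,396 = 0.546741.

0.547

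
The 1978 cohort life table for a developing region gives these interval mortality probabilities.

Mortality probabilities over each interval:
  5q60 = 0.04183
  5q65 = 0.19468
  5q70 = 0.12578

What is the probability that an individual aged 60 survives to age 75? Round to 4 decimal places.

0.6746

Survival from 60 to 75 is the product of surviving each interval: (1 − 0.04183) × (1 − 0.19468) × (1 − 0.12578).
= 0.95817 × 0.80532 × 0.87422 = 0.674577.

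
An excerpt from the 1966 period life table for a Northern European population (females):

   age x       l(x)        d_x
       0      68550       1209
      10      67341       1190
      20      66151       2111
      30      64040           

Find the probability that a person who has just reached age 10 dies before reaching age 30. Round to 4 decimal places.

0.0490

P(die before 30 | alive at 10) = 1 − l(30)/l(10) = 1 − 64040/67341 = (3301)/67341 = 0.049019.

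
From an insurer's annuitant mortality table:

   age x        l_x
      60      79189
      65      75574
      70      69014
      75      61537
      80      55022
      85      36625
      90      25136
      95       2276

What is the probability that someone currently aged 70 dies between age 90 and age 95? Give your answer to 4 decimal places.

0.3312

We want 20|5q70 = (l_90 − l_95)/l_70.
This is the probability of reaching 90 but not 95, conditional on being alive at 70: (l_90 − l_95) / l_70.
= (25136 − 2276) / 69014 = 22860 / 69014 = 0.331237.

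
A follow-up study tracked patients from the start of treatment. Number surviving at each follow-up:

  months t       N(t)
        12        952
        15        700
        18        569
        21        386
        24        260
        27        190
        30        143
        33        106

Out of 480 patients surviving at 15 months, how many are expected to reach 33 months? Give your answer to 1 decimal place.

The relevant probability is 106/700 = 0.151429.
Expected number = 480 × 0.151429 = 72.7.

72.7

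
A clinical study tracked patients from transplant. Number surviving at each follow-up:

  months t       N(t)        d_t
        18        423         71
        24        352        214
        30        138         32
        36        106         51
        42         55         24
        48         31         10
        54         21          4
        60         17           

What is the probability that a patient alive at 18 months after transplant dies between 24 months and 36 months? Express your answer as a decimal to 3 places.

This is the probability of reaching 24 but not 36, conditional on being alive at 18: (N(24) − N(36)) / N(18).
= (352 − 106) / 423 = 246 / 423 = 0.581560.

0.582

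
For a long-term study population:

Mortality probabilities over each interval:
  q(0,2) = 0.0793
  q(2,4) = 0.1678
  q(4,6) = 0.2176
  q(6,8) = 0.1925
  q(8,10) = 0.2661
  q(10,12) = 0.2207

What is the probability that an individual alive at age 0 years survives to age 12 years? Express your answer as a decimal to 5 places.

0.27686

P(survive 0→12) = (1 − 0.0793) × (1 − 0.1678) × (1 − 0.2176) × (1 − 0.1925) × (1 − 0.2661) × (1 − 0.2207).
= 0.9207 × 0.8322 × 0.7824 × 0.8075 × 0.7339 × 0.7793 = 0.276859.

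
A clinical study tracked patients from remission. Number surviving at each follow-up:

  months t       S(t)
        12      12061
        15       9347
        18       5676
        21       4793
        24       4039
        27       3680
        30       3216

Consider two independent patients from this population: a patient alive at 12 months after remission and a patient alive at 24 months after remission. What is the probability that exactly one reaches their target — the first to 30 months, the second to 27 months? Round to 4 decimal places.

0.6919

p₁ = S(30)/S(12) = 3216/12061 = 0.266645; p₂ = S(27)/S(24) = 3680/4039 = 0.911117.
P(exactly one) = p₁(1−p₂) + (1−p₁)p₂ = 0.023700 + 0.668172 = 0.691872.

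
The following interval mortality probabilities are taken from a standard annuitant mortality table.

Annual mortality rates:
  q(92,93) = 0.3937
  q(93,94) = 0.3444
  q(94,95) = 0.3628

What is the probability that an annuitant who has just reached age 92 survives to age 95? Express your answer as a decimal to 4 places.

0.2533

Survival from 92 to 95 is the product of surviving each interval: (1 − 0.3937) × (1 − 0.3444) × (1 − 0.3628).
= 0.6063 × 0.6556 × 0.6372 = 0.253281.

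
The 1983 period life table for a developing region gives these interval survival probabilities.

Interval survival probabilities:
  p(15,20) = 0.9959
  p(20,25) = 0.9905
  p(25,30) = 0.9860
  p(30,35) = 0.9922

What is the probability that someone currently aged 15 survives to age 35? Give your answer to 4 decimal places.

Chaining the interval survival probabilities: 0.9959 × 0.9905 × 0.9860 × 0.9922.
= 0.965042.

0.9650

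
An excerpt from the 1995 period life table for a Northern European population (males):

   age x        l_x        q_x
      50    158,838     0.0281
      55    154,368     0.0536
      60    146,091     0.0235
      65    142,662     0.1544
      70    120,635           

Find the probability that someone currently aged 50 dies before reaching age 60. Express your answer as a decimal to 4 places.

0.0803

P(die before 60 | alive at 50) = 1 − l_60/l_50 = 1 − 146,091/158,838 = (12,747)/158,838 = 0.080252.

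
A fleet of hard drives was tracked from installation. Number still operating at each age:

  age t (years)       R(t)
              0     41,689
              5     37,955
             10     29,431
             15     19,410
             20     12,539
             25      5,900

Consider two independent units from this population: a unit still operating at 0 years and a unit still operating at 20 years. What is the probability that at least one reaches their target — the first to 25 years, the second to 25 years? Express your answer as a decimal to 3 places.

0.545

p₁ = R(25)/R(0) = 5,900/41,689 = 0.141524; p₂ = R(25)/R(20) = 5,900/12,539 = 0.470532.
P(at least one) = 1 − (1−p₁)(1−p₂) = 1 − 0.858476 × 0.529468 = 0.545464.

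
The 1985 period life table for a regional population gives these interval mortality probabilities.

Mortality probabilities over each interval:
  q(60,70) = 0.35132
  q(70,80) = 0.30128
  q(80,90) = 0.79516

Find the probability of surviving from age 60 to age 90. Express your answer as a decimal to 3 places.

P(survive 60→90) = (1 − 0.35132) × (1 − 0.30128) × (1 − 0.79516).
= 0.64868 × 0.69872 × 0.20484 = 0.092843.

0.093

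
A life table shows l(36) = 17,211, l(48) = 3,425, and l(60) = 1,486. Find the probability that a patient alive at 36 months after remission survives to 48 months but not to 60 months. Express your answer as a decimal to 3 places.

This is the probability of reaching 48 but not 60, conditional on being alive at 36: (l(48) − l(60)) / l(36).
= (3,425 − 1,486) / 17,211 = 1,939 / 17,211 = 0.112661.

0.113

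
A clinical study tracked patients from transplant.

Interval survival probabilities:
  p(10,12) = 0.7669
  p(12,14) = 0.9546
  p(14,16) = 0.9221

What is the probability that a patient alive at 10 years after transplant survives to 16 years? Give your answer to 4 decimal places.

Survival from 10 to 16 is the product of surviving each interval: 0.7669 × 0.9546 × 0.9221.
= 0.675053.

0.6751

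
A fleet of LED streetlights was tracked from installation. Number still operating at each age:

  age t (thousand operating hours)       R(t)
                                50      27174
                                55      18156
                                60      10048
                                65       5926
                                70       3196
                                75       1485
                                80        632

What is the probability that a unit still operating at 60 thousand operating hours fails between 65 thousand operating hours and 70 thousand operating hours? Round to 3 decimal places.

This is the probability of reaching 65 but not 70, conditional on being operational at 60: (R(65) − R(70)) / R(60).
= (5926 − 3196) / 10048 = 2730 / 10048 = 0.271696.

0.272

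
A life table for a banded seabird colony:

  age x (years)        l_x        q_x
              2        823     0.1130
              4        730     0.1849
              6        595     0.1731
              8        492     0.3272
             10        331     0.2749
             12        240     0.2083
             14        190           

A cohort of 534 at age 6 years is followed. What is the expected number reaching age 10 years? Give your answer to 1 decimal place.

The relevant probability is 331/595 = 0.556303.
Expected number = 534 × 0.556303 = 297.1.

297.1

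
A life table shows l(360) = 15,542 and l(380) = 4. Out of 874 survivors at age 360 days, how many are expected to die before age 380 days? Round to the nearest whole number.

The relevant probability is 1 − 4/15,542 = 0.999743.
Expected number = 874 × 0.999743 = 874.

874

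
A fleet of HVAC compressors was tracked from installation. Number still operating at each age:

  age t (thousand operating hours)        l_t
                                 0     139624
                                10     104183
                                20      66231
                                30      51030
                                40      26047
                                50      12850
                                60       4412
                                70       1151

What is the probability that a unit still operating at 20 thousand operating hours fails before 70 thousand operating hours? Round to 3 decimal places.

P(fail before 70 | operational at 20) = 1 − l_70/l_20 = 1 − 1151/66231 = (65080)/66231 = 0.982621.

0.983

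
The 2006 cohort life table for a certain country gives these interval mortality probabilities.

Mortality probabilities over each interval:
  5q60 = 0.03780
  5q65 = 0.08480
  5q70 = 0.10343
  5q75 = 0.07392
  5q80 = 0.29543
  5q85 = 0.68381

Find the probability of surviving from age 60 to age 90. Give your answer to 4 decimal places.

0.1629

30p60 = (1 − 0.03780) × (1 − 0.08480) × (1 − 0.10343) × (1 − 0.07392) × (1 − 0.29543) × (1 − 0.68381).
= 0.96220 × 0.91520 × 0.89657 × 0.92608 × 0.70457 × 0.31619 = 0.162887.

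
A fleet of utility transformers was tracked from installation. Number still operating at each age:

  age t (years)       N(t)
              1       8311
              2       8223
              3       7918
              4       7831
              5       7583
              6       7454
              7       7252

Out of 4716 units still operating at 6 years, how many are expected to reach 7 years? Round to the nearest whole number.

4588

The relevant probability is 7252/7454 = 0.972900.
Expected number = 4716 × 0.972900 = 4588.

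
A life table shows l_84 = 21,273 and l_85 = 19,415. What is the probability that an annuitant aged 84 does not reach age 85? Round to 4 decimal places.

P(die before 85 | alive at 84) = 1 − l_85/l_84 = 1 − 19,415/21,273 = (1,858)/21,273 = 0.087341.

0.0873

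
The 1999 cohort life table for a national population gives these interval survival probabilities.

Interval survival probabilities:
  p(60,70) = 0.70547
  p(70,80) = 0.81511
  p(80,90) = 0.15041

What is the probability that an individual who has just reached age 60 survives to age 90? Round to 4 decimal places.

0.0865

P(survive 60→90) = 0.70547 × 0.81511 × 0.15041.
= 0.086491.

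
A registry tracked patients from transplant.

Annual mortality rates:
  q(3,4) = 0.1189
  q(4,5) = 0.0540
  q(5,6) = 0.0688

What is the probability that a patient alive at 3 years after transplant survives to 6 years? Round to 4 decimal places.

Survival from 3 to 6 is the product of surviving each interval: (1 − 0.1189) × (1 − 0.0540) × (1 − 0.0688).
= 0.8811 × 0.9460 × 0.9312 = 0.776174.

0.7762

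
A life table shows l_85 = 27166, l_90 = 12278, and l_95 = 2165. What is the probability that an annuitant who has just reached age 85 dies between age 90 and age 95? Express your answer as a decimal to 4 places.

We want 5|5q85 = (l_90 − l_95)/l_85.
This is the probability of reaching 90 but not 95, conditional on being alive at 85: (l_90 − l_95) / l_85.
= (12278 − 2165) / 27166 = 10113 / 27166 = 0.372267.

0.3723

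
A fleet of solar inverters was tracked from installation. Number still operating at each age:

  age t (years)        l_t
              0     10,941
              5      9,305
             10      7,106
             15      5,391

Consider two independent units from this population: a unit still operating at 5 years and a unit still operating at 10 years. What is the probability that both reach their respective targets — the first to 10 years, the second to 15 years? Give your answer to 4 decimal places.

p₁ = l_10/l_5 = 7,106/9,305 = 0.763675; p₂ = l_15/l_10 = 5,391/7,106 = 0.758655.
P(both) = p₁ × p₂ = 0.763675 × 0.758655 = 0.579366.

0.5794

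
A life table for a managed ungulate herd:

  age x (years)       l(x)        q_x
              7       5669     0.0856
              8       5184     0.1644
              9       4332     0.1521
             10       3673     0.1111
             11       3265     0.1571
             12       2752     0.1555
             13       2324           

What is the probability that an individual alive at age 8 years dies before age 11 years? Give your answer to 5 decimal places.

P(die before 11 | alive at 8) = 1 − l(11)/l(8) = 1 − 3265/5184 = (1919)/5184 = 0.370177.

0.37018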